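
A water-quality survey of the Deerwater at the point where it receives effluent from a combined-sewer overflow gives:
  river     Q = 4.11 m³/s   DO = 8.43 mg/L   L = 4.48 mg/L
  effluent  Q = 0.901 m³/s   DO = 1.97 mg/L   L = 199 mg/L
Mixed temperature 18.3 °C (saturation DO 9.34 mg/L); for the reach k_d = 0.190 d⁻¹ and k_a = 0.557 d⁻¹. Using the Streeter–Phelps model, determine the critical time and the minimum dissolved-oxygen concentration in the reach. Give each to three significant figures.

t_c ≈ 2.64 d; minimum DO ≈ 1.19 mg/L

Mixed DO = (4.11×8.43 + 0.901×1.97)/(4.11+0.901) = 36.42/5.011 = 7.268 mg/L.
Mixed L₀ = (4.11×4.48 + 0.901×199)/(5.011) = 197.7/5.011 = 39.46 mg/L.
Initial deficit D₀ = C_s − DO₀ = 9.34 − 7.268 = 2.072 mg/L.
t_c = (1/0.3670) ln[(0.557/0.190)(1 − 2.072×0.3670/(0.190×39.46))] = 2.725 × ln(2.634) = 2.639 d.
D_c = (0.190/0.557) × 39.46 × e^(−0.190×2.639) = 0.3411 × 39.46 × 0.6056 = 8.151 mg/L.
Minimum DO = 9.34 − 8.151 = 1.189 mg/L.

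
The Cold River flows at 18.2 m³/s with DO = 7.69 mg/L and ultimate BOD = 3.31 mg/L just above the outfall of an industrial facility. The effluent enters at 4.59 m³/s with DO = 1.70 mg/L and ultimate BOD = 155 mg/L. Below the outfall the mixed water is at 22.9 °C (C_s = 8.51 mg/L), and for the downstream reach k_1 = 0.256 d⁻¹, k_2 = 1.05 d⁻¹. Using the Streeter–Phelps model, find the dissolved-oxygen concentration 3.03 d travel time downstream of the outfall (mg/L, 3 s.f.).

Mixed DO = (18.2×7.69 + 4.59×1.70)/(18.2+4.59) = 147.8/22.79 = 6.484 mg/L.
Mixed L₀ = (18.2×3.31 + 4.59×155)/(22.79) = 771.7/22.79 = 33.86 mg/L.
Initial deficit D₀ = C_s − DO₀ = 8.51 − 6.484 = 2.026 mg/L.
D(3.03) = [0.256×33.86/(1.05−0.256)](e^(−0.256×3.03) − e^(−1.05×3.03)) + 2.026 e^(−1.05×3.03)
= 10.92 × (0.4604 − 0.04152) + 2.026 × 0.04152 = 4.657 mg/L.
DO = 8.51 − 4.657 = 3.853 mg/L.

DO ≈ 3.85 mg/L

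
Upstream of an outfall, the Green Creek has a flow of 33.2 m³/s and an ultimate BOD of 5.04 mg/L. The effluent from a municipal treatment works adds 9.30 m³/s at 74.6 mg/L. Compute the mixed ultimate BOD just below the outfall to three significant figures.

Flow-weighted mixing: C = (Q_r C_r + Q_w C_w)/(Q_r + Q_w)
= (33.2×5.04 + 9.30×74.6)/(33.2 + 9.30) = 861.1/42.50 = 20.26 mg/L.

20.3 mg/L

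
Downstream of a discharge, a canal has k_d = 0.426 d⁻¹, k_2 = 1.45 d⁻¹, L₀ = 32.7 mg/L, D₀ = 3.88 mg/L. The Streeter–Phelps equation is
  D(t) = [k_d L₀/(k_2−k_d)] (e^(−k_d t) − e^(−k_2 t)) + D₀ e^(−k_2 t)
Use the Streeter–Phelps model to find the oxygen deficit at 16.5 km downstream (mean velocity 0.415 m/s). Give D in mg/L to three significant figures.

Travel time t = x/v = 16.5 km / (0.415 m/s) = 16500 m / 0.415 m/s = 39760 s = 0.4602 d.
k_d L₀/(k_2−k_d) = 0.426×32.7/(1.45−0.426) = 13.93/1.024 = 13.60 mg/L.
e^(−k_d t) = e^(−0.426×0.4602) = 0.8220; e^(−k_2 t) = e^(−1.45×0.4602) = 0.5131.
D = 13.60 × (0.8220 − 0.5131) + 3.88 × 0.5131 = 4.202 + 1.991 = 6.193 mg/L.

D ≈ 6.19 mg/L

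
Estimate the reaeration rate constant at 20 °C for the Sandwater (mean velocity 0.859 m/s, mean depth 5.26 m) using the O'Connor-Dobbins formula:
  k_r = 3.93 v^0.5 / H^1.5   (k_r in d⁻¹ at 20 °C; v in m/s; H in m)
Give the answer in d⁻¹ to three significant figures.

k_r ≈ 0.302 d⁻¹

k_r = 3.93 × 0.859^0.5 / 5.26^1.5 = 3.93 × 0.9268 / 12.06 = 0.3019 d⁻¹.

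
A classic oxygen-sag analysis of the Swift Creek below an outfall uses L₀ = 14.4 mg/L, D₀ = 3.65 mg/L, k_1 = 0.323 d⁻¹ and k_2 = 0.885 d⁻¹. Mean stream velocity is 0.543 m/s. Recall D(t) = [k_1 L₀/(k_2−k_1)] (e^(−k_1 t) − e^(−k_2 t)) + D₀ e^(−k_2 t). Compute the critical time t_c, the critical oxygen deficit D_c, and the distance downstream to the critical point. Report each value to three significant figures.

t_c ≈ 0.759 d; D_c ≈ 4.11 mg/L; x_c ≈ 35.6 km

t_c = [1/(k_2−k_1)] ln[(k_2/k_1)(1 − D₀(k_2−k_1)/(k_1 L₀))]
= [1/(0.885−0.323)] ln[(0.885/0.323)(1 − 3.65×0.5620/(0.323×14.4))]
= (1/0.5620) ln[2.740 × 0.5590] = 1.779 × ln(1.532) = 1.779 × 0.4263 = 0.7585 d.
L(t_c) = L₀ e^(−k_1 t_c) = 14.4 × 0.7827 = 11.27 mg/L, and at the critical point k_2 D_c = k_1 L, so D_c = (0.323/0.885) × 11.27 = 4.114 mg/L.
x_c = v t_c = 0.543 m/s × 0.7585 d × 86400 s/d = 35590 m ≈ 35.6 km.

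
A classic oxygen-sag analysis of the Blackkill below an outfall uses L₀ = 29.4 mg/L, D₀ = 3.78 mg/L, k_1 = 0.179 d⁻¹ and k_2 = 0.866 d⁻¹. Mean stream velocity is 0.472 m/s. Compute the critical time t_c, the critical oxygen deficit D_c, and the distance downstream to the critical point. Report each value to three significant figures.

t_c = [1/(k_2−k_1)] ln[(k_2/k_1)(1 − D₀(k_2−k_1)/(k_1 L₀))]
= [1/(0.866−0.179)] ln[(0.866/0.179)(1 − 3.78×0.6870/(0.179×29.4))]
= (1/0.6870) ln[4.838 × 0.5065] = 1.456 × ln(2.451) = 1.456 × 0.8964 = 1.305 d.
L(t_c) = L₀ e^(−k_1 t_c) = 29.4 × 0.7917 = 23.28 mg/L, and at the critical point k_2 D_c = k_1 L, so D_c = (0.179/0.866) × 23.28 = 4.811 mg/L.
x_c = v t_c = 0.472 m/s × 1.305 d × 86400 s/d = 53210 m ≈ 53.2 km.

t_c ≈ 1.30 d; D_c ≈ 4.81 mg/L; x_c ≈ 53.2 km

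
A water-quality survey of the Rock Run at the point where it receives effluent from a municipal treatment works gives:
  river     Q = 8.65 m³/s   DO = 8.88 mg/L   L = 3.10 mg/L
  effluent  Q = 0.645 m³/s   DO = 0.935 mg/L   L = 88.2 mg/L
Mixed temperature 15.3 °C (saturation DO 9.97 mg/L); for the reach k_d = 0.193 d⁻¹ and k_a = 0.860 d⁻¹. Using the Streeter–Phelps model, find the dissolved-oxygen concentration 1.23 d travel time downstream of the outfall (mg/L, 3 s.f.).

DO ≈ 8.25 mg/L

Mixed DO = (8.65×8.88 + 0.645×0.935)/(8.65+0.645) = 77.42/9.295 = 8.329 mg/L.
Mixed L₀ = (8.65×3.10 + 0.645×88.2)/(9.295) = 83.70/9.295 = 9.005 mg/L.
Initial deficit D₀ = C_s − DO₀ = 9.97 − 8.329 = 1.641 mg/L.
D(1.23) = [0.193×9.005/(0.860−0.193)](e^(−0.193×1.23) − e^(−0.860×1.23)) + 1.641 e^(−0.860×1.23)
= 2.606 × (0.7887 − 0.3472) + 1.641 × 0.3472 = 1.720 mg/L.
DO = 9.97 − 1.720 = 8.250 mg/L.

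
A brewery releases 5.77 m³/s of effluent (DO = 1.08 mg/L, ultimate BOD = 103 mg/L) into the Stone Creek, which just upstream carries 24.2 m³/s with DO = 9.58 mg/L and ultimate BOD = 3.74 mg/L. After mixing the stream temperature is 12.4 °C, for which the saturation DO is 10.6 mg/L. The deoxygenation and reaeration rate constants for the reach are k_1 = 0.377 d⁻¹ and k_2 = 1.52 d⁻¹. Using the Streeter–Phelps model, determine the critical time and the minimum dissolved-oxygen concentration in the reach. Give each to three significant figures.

Mixed DO = (24.2×9.58 + 5.77×1.08)/(24.2+5.77) = 238.1/29.97 = 7.944 mg/L.
Mixed L₀ = (24.2×3.74 + 5.77×103)/(29.97) = 684.8/29.97 = 22.85 mg/L.
Initial deficit D₀ = C_s − DO₀ = 10.6 − 7.944 = 2.656 mg/L.
t_c = (1/1.143) ln[(1.52/0.377)(1 − 2.656×1.143/(0.377×22.85))] = 0.8749 × ln(2.611) = 0.8396 d.
D_c = (0.377/1.52) × 22.85 × e^(−0.377×0.8396) = 0.2480 × 22.85 × 0.7287 = 4.130 mg/L.
Minimum DO = 10.6 − 4.130 = 6.470 mg/L.

t_c ≈ 0.840 d; minimum DO ≈ 6.47 mg/L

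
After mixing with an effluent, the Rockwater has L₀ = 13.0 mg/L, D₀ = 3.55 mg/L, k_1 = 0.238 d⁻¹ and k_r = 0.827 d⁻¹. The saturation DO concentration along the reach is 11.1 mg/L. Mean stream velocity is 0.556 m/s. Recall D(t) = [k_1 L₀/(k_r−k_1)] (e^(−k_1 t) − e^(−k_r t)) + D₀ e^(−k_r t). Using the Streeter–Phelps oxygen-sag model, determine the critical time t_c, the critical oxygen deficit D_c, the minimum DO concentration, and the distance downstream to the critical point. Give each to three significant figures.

t_c ≈ 0.202 d; D_c ≈ 3.57 mg/L; min DO ≈ 7.53 mg/L; x_c ≈ 9.71 km

At the critical point dD/dt = 0, so k_1 L₀ e^(−k_1 t) = k_r D. Substituting D(t) from the Streeter–Phelps equation and solving for t gives
t_c = ln[(k_r/k_1)(1 − D₀(k_r−k_1)/(k_1 L₀))] / (k_r−k_1).
Here k_r−k_1 = 0.5890 d⁻¹ and 1 − D₀(k_r−k_1)/(k_1 L₀) = 1 − 3.55×0.5890/(0.238×13.0) = 0.3242, so
t_c = ln(3.475 × 0.3242) / 0.5890 = 0.1191 / 0.5890 = 0.2022 d.
L(t_c) = L₀ e^(−k_1 t_c) = 13.0 × 0.9530 = 12.39 mg/L, and at the critical point k_r D_c = k_1 L, so D_c = (0.238/0.827) × 12.39 = 3.565 mg/L.
Minimum DO = C_s − D_c = 11.1 − 3.565 = 7.535 mg/L.
x_c = v t_c = 0.556 m/s × 0.2022 d × 86400 s/d = 9715 m ≈ 9.71 km.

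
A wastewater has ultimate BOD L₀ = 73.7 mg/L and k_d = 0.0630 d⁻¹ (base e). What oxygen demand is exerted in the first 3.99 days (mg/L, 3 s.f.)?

y_t = L₀(1 − e^(−k_d t)) = 73.7 × (1 − e^(−0.0630×3.99))
= 73.7 × (1 − 0.7777) = 73.7 × 0.2223 = 16.38 mg/L.

y ≈ 16.4 mg/L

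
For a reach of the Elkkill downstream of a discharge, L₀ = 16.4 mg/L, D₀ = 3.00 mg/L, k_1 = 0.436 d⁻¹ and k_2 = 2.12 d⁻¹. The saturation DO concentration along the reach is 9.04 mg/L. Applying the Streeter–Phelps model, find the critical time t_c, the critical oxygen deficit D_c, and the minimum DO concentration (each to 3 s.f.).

t_c ≈ 0.211 d; D_c ≈ 3.08 mg/L; min DO ≈ 5.96 mg/L

With k_2/k_1 = 4.862 and 1 − D₀(k_2−k_1)/(k_1 L₀) = 0.2935,
t_c = ln(4.862 × 0.2935) / (2.12 − 0.436) = ln(1.427) / 1.684 = 0.3555/1.684 = 0.2111 d.
D_c = (k_1/k_2) L₀ e^(−k_1 t_c) = (0.436/2.12) × 16.4 × e^(−0.436×0.2111) = 0.2057 × 16.4 × 0.9121 = 3.076 mg/L.
Minimum DO = C_s − D_c = 9.04 − 3.076 = 5.964 mg/L.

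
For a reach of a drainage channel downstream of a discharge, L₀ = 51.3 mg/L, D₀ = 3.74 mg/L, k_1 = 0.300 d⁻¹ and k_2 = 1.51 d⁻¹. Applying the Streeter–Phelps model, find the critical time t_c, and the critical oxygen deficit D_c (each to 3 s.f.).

t_c ≈ 1.05 d; D_c ≈ 7.44 mg/L

With k_2/k_1 = 5.033 and 1 − D₀(k_2−k_1)/(k_1 L₀) = 0.7060,
t_c = ln(5.033 × 0.7060) / (1.51 − 0.300) = ln(3.553) / 1.210 = 1.268/1.210 = 1.048 d.
D_c = (k_1/k_2) L₀ e^(−k_1 t_c) = (0.300/1.51) × 51.3 × e^(−0.300×1.048) = 0.1987 × 51.3 × 0.7303 = 7.443 mg/L.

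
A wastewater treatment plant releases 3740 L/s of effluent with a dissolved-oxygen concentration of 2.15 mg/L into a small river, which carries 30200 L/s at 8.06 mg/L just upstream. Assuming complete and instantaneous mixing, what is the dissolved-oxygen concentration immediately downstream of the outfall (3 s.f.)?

7.41 mg/L

Flow-weighted mixing: C = (Q_r C_r + Q_w C_w)/(Q_r + Q_w)
= (30200×8.06 + 3740×2.15)/(30200 + 3740) = 251500/33940 = 7.409 mg/L.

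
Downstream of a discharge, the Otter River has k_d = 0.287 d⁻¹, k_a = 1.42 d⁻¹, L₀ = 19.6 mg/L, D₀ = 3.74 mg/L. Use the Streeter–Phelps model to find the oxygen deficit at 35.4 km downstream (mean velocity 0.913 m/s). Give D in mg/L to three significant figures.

D ≈ 3.72 mg/L

Travel time t = x/v = 35.4 km / (0.913 m/s) = 35400 m / 0.913 m/s = 38770 s = 0.4488 d.
k_d L₀/(k_a−k_d) = 0.287×19.6/(1.42−0.287) = 5.625/1.133 = 4.965 mg/L.
e^(−k_d t) = e^(−0.287×0.4488) = 0.8792; e^(−k_a t) = e^(−1.42×0.4488) = 0.5287.
D = 4.965 × (0.8792 − 0.5287) + 3.74 × 0.5287 = 1.740 + 1.978 = 3.717 mg/L.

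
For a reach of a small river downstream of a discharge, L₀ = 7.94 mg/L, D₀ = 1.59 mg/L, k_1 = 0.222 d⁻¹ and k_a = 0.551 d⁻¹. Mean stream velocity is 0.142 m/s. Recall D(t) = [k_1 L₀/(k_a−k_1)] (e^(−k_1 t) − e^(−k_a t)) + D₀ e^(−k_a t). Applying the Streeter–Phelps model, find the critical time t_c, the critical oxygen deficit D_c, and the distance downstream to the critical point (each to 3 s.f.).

t_c ≈ 1.69 d; D_c ≈ 2.20 mg/L; x_c ≈ 20.8 km

With k_a/k_1 = 2.482 and 1 − D₀(k_a−k_1)/(k_1 L₀) = 0.7032,
t_c = ln(2.482 × 0.7032) / (0.551 − 0.222) = ln(1.745) / 0.3290 = 0.5570/0.3290 = 1.693 d.
L(t_c) = L₀ e^(−k_1 t_c) = 7.94 × 0.6867 = 5.453 mg/L, and at the critical point k_a D_c = k_1 L, so D_c = (0.222/0.551) × 5.453 = 2.197 mg/L.
x_c = v t_c = 0.142 m/s × 1.693 d × 86400 s/d = 20770 m ≈ 20.8 km.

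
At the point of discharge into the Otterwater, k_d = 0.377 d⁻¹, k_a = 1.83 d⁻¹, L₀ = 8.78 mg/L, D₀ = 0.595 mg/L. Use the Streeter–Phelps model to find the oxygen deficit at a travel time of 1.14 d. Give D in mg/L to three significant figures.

D ≈ 1.27 mg/L

k_d L₀/(k_a−k_d) = 0.377×8.78/(1.83−0.377) = 3.310/1.453 = 2.278 mg/L.
e^(−k_d t) = e^(−0.377×1.140) = 0.6507; e^(−k_a t) = e^(−1.83×1.140) = 0.1242.
D = 2.278 × (0.6507 − 0.1242) + 0.595 × 0.1242 = 1.199 + 0.07387 = 1.273 mg/L.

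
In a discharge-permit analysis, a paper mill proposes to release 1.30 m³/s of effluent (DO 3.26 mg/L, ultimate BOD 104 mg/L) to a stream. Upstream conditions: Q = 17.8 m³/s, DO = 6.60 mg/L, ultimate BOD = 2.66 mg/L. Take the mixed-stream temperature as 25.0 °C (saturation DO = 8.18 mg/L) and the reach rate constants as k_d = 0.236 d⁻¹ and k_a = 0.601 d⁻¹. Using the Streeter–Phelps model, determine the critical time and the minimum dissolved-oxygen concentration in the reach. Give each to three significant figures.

Mixed DO = (17.8×6.60 + 1.30×3.26)/(17.8+1.30) = 121.7/19.10 = 6.373 mg/L.
Mixed L₀ = (17.8×2.66 + 1.30×104)/(19.10) = 182.5/19.10 = 9.557 mg/L.
Initial deficit D₀ = C_s − DO₀ = 8.18 − 6.373 = 1.807 mg/L.
t_c = (1/0.3650) ln[(0.601/0.236)(1 − 1.807×0.3650/(0.236×9.557))] = 2.740 × ln(1.802) = 1.613 d.
D_c = (0.236/0.601) × 9.557 × e^(−0.236×1.613) = 0.3927 × 9.557 × 0.6834 = 2.565 mg/L.
Minimum DO = 8.18 − 2.565 = 5.615 mg/L.

t_c ≈ 1.61 d; minimum DO ≈ 5.62 mg/L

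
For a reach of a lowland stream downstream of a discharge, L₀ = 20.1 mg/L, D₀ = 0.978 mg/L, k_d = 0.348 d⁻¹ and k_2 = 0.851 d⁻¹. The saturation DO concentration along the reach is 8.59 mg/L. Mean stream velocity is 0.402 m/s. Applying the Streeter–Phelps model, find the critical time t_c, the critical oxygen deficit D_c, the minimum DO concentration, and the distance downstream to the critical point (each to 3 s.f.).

At the critical point dD/dt = 0, so k_d L₀ e^(−k_d t) = k_2 D. Substituting D(t) from the Streeter–Phelps equation and solving for t gives
t_c = ln[(k_2/k_d)(1 − D₀(k_2−k_d)/(k_d L₀))] / (k_2−k_d).
Here k_2−k_d = 0.5030 d⁻¹ and 1 − D₀(k_2−k_d)/(k_d L₀) = 1 − 0.978×0.5030/(0.348×20.1) = 0.9297, so
t_c = ln(2.445 × 0.9297) / 0.5030 = 0.8213 / 0.5030 = 1.633 d.
D_c = (k_d/k_2) L₀ e^(−k_d t_c) = (0.348/0.851) × 20.1 × e^(−0.348×1.633) = 0.4089 × 20.1 × 0.5665 = 4.657 mg/L.
Minimum DO = C_s − D_c = 8.59 − 4.657 = 3.933 mg/L.
x_c = v t_c = 0.402 m/s × 1.633 d × 86400 s/d = 56710 m ≈ 56.7 km.

t_c ≈ 1.63 d; D_c ≈ 4.66 mg/L; min DO ≈ 3.93 mg/L; x_c ≈ 56.7 km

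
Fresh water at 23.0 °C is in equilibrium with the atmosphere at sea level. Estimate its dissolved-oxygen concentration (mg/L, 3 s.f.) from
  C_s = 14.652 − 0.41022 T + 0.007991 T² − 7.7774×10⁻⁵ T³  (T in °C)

C_s = 14.652 − 0.41022×23.0 + 0.007991×23.0² − 7.7774×10⁻⁵×23.0³ = 8.498 mg/L.

C_s ≈ 8.50 mg/L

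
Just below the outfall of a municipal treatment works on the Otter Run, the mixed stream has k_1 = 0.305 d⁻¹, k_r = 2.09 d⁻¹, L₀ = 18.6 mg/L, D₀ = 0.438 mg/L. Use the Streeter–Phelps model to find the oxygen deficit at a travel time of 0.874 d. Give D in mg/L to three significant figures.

D ≈ 1.99 mg/L

k_1 L₀/(k_r−k_1) = 0.305×18.6/(2.09−0.305) = 5.673/1.785 = 3.178 mg/L.
e^(−k_1 t) = e^(−0.305×0.8740) = 0.7660; e^(−k_r t) = e^(−2.09×0.8740) = 0.1610.
D = 3.178 × (0.7660 − 0.1610) + 0.438 × 0.1610 = 1.923 + 0.07050 = 1.993 mg/L.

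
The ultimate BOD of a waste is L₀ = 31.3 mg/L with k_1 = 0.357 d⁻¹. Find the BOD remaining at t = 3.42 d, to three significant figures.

L ≈ 9.23 mg/L

L_t = L₀ e^(−k_1 t) = 31.3 × e^(−0.357×3.42) = 31.3 × 0.2950 = 9.232 mg/L.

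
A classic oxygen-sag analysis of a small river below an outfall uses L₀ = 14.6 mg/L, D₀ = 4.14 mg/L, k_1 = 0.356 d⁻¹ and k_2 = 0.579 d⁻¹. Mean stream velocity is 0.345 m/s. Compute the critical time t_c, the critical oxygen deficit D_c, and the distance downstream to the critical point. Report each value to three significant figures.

t_c ≈ 1.30 d; D_c ≈ 5.64 mg/L; x_c ≈ 38.9 km

t_c = [1/(k_2−k_1)] ln[(k_2/k_1)(1 − D₀(k_2−k_1)/(k_1 L₀))]
= [1/(0.579−0.356)] ln[(0.579/0.356)(1 − 4.14×0.2230/(0.356×14.6))]
= (1/0.2230) ln[1.626 × 0.8224] = 4.484 × ln(1.338) = 4.484 × 0.2908 = 1.304 d.
D_c = (k_1/k_2) L₀ e^(−k_1 t_c) = (0.356/0.579) × 14.6 × e^(−0.356×1.304) = 0.6149 × 14.6 × 0.6286 = 5.643 mg/L.
x_c = v t_c = 0.345 m/s × 1.304 d × 86400 s/d = 38870 m ≈ 38.9 km.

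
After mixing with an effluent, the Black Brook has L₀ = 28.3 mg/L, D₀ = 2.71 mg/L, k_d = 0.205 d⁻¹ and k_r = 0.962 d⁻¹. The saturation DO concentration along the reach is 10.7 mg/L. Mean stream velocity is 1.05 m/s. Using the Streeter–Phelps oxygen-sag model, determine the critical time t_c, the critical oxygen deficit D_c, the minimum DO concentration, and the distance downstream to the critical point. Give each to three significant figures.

At the critical point dD/dt = 0, so k_d L₀ e^(−k_d t) = k_r D. Substituting D(t) from the Streeter–Phelps equation and solving for t gives
t_c = ln[(k_r/k_d)(1 − D₀(k_r−k_d)/(k_d L₀))] / (k_r−k_d).
Here k_r−k_d = 0.7570 d⁻¹ and 1 − D₀(k_r−k_d)/(k_d L₀) = 1 − 2.71×0.7570/(0.205×28.3) = 0.6464, so
t_c = ln(4.693 × 0.6464) / 0.7570 = 1.110 / 0.7570 = 1.466 d.
L(t_c) = L₀ e^(−k_d t_c) = 28.3 × 0.7404 = 20.95 mg/L, and at the critical point k_r D_c = k_d L, so D_c = (0.205/0.962) × 20.95 = 4.465 mg/L.
Minimum DO = C_s − D_c = 10.7 − 4.465 = 6.235 mg/L.
x_c = v t_c = 1.05 m/s × 1.466 d × 86400 s/d = 133000 m ≈ 133 km.

t_c ≈ 1.47 d; D_c ≈ 4.47 mg/L; min DO ≈ 6.23 mg/L; x_c ≈ 133 km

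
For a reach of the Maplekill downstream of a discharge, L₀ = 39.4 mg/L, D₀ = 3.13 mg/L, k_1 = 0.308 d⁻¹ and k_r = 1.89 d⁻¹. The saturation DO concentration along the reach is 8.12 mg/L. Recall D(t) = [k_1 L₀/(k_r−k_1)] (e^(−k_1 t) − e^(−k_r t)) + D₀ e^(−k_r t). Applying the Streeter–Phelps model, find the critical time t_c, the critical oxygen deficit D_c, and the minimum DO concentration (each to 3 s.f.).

t_c = [1/(k_r−k_1)] ln[(k_r/k_1)(1 − D₀(k_r−k_1)/(k_1 L₀))]
= [1/(1.89−0.308)] ln[(1.89/0.308)(1 − 3.13×1.582/(0.308×39.4))]
= (1/1.582) ln[6.136 × 0.5920] = 0.6321 × ln(3.632) = 0.6321 × 1.290 = 0.8154 d.
L(t_c) = L₀ e^(−k_1 t_c) = 39.4 × 0.7779 = 30.65 mg/L, and at the critical point k_r D_c = k_1 L, so D_c = (0.308/1.89) × 30.65 = 4.995 mg/L.
Minimum DO = C_s − D_c = 8.12 − 4.995 = 3.125 mg/L.

t_c ≈ 0.815 d; D_c ≈ 4.99 mg/L; min DO ≈ 3.13 mg/L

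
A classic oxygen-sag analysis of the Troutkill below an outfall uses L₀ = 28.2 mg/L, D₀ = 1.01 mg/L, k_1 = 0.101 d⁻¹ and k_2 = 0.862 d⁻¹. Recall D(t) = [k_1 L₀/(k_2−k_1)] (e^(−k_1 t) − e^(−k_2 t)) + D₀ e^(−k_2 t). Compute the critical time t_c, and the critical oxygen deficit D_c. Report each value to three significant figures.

With k_2/k_1 = 8.535 and 1 − D₀(k_2−k_1)/(k_1 L₀) = 0.7301,
t_c = ln(8.535 × 0.7301) / (0.862 − 0.101) = ln(6.232) / 0.7610 = 1.830/0.7610 = 2.404 d.
L(t_c) = L₀ e^(−k_1 t_c) = 28.2 × 0.7844 = 22.12 mg/L, and at the critical point k_2 D_c = k_1 L, so D_c = (0.101/0.862) × 22.12 = 2.592 mg/L.

t_c ≈ 2.40 d; D_c ≈ 2.59 mg/L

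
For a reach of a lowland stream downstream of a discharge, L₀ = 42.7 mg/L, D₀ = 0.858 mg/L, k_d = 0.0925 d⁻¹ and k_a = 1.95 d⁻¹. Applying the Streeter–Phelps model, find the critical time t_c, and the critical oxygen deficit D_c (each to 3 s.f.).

t_c ≈ 1.36 d; D_c ≈ 1.79 mg/L

With k_a/k_d = 21.08 and 1 − D₀(k_a−k_d)/(k_d L₀) = 0.5965,
t_c = ln(21.08 × 0.5965) / (1.95 − 0.0925) = ln(12.57) / 1.857 = 2.532/1.857 = 1.363 d.
D_c = (k_d/k_a) L₀ e^(−k_d t_c) = (0.0925/1.95) × 42.7 × e^(−0.0925×1.363) = 0.04744 × 42.7 × 0.8815 = 1.786 mg/L.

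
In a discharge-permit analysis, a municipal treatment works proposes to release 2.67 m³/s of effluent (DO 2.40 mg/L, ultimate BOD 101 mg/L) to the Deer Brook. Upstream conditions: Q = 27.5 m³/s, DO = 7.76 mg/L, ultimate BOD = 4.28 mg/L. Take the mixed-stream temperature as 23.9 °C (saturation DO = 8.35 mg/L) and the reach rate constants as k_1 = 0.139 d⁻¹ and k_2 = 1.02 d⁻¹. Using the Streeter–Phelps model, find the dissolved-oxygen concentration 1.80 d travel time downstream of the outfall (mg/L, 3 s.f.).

DO ≈ 6.93 mg/L

Mixed DO = (27.5×7.76 + 2.67×2.40)/(27.5+2.67) = 219.8/30.17 = 7.286 mg/L.
Mixed L₀ = (27.5×4.28 + 2.67×101)/(30.17) = 387.4/30.17 = 12.84 mg/L.
Initial deficit D₀ = C_s − DO₀ = 8.35 − 7.286 = 1.064 mg/L.
D(1.80) = [0.139×12.84/(1.02−0.139)](e^(−0.139×1.80) − e^(−1.02×1.80)) + 1.064 e^(−1.02×1.80)
= 2.026 × (0.7786 − 0.1595) + 1.064 × 0.1595 = 1.424 mg/L.
DO = 8.35 − 1.424 = 6.926 mg/L.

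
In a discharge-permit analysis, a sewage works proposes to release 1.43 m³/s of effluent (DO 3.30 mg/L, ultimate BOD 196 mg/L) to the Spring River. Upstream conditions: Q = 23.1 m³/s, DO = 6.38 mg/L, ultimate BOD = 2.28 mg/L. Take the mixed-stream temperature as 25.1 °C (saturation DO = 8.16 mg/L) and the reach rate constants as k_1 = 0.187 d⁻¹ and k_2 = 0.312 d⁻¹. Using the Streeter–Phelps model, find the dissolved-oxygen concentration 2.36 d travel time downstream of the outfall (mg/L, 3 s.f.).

DO ≈ 3.89 mg/L

Mixed DO = (23.1×6.38 + 1.43×3.30)/(23.1+1.43) = 152.1/24.53 = 6.200 mg/L.
Mixed L₀ = (23.1×2.28 + 1.43×196)/(24.53) = 332.9/24.53 = 13.57 mg/L.
Initial deficit D₀ = C_s − DO₀ = 8.16 − 6.200 = 1.960 mg/L.
D(2.36) = [0.187×13.57/(0.312−0.187)](e^(−0.187×2.36) − e^(−0.312×2.36)) + 1.960 e^(−0.312×2.36)
= 20.31 × (0.6432 − 0.4789) + 1.960 × 0.4789 = 4.275 mg/L.
DO = 8.16 − 4.275 = 3.885 mg/L.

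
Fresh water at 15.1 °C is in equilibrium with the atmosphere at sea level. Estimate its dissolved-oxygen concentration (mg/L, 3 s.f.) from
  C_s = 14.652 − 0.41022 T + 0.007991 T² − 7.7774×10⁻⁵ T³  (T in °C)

C_s ≈ 10.0 mg/L

C_s = 14.652 − 0.41022×15.1 + 0.007991×15.1² − 7.7774×10⁻⁵×15.1³ = 10.01 mg/L.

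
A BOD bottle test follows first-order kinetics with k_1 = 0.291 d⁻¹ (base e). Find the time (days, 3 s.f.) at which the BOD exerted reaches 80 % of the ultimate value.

t ≈ 5.53 d

y/L₀ = 1 − e^(−k_1 t) = 0.80 ⇒ e^(−k_1 t) = 0.200
t = −ln(0.200) / 0.291 = 1.609 / 0.291 = 5.531 d.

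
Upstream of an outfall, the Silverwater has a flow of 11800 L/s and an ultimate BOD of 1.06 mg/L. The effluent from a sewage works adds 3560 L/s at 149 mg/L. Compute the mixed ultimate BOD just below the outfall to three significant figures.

35.3 mg/L

Flow-weighted mixing: C = (Q_r C_r + Q_w C_w)/(Q_r + Q_w)
= (11800×1.06 + 3560×149)/(11800 + 3560) = 542900/15360 = 35.35 mg/L.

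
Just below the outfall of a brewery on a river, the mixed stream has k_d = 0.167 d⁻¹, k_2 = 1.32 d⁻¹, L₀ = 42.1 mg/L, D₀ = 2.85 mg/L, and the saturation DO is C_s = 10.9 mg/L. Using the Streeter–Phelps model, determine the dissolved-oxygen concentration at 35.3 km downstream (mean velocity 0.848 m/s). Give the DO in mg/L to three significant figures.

DO ≈ 6.99 mg/L

Travel time t = x/v = 35.3 km / (0.848 m/s) = 35300 m / 0.848 m/s = 41630 s = 0.4818 d.
k_d L₀/(k_2−k_d) = 0.167×42.1/(1.32−0.167) = 7.031/1.153 = 6.098 mg/L.
e^(−k_d t) = e^(−0.167×0.4818) = 0.9227; e^(−k_2 t) = e^(−1.32×0.4818) = 0.5294.
D = 6.098 × (0.9227 − 0.5294) + 2.85 × 0.5294 = 2.398 + 1.509 = 3.907 mg/L.
DO = C_s − D = 10.9 − 3.907 = 6.993 mg/L.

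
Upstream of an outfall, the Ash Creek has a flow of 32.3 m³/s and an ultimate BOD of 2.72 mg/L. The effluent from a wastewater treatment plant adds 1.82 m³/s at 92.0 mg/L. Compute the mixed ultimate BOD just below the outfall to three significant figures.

Flow-weighted mixing: C = (Q_r C_r + Q_w C_w)/(Q_r + Q_w)
= (32.3×2.72 + 1.82×92.0)/(32.3 + 1.82) = 255.3/34.12 = 7.482 mg/L.

7.48 mg/L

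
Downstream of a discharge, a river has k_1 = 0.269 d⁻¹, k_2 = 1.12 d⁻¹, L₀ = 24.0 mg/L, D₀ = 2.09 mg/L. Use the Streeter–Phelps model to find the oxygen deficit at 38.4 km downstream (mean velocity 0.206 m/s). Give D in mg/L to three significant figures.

Travel time t = x/v = 38.4 km / (0.206 m/s) = 38400 m / 0.206 m/s = 186400 s = 2.157 d.
k_1 L₀/(k_2−k_1) = 0.269×24.0/(1.12−0.269) = 6.456/0.8510 = 7.586 mg/L.
e^(−k_1 t) = e^(−0.269×2.157) = 0.5597; e^(−k_2 t) = e^(−1.12×2.157) = 0.08924.
D = 7.586 × (0.5597 − 0.08924) + 2.09 × 0.08924 = 3.569 + 0.1865 = 3.756 mg/L.

D ≈ 3.76 mg/L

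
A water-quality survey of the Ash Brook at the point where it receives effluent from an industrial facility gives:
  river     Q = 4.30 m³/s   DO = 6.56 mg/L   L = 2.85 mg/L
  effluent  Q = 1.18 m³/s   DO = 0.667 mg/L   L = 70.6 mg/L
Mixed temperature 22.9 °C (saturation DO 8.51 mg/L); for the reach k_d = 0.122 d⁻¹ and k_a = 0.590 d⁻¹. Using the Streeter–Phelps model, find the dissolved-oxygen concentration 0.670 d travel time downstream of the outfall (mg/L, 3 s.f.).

DO ≈ 5.21 mg/L

Mixed DO = (4.30×6.56 + 1.18×0.667)/(4.30+1.18) = 29.00/5.480 = 5.291 mg/L.
Mixed L₀ = (4.30×2.85 + 1.18×70.6)/(5.480) = 95.56/5.480 = 17.44 mg/L.
Initial deficit D₀ = C_s − DO₀ = 8.51 − 5.291 = 3.219 mg/L.
D(0.670) = [0.122×17.44/(0.590−0.122)](e^(−0.122×0.670) − e^(−0.590×0.670)) + 3.219 e^(−0.590×0.670)
= 4.546 × (0.9215 − 0.6735) + 3.219 × 0.6735 = 3.295 mg/L.
DO = 8.51 − 3.295 = 5.215 mg/L.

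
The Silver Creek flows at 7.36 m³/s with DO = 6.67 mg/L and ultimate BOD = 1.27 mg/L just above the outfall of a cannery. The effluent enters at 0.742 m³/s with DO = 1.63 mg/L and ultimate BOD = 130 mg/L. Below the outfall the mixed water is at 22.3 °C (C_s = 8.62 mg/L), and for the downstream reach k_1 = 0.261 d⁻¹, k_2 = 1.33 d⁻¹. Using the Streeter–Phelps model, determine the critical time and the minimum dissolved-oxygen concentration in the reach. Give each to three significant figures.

Mixed DO = (7.36×6.67 + 0.742×1.63)/(7.36+0.742) = 50.30/8.102 = 6.208 mg/L.
Mixed L₀ = (7.36×1.27 + 0.742×130)/(8.102) = 105.8/8.102 = 13.06 mg/L.
Initial deficit D₀ = C_s − DO₀ = 8.62 − 6.208 = 2.412 mg/L.
t_c = (1/1.069) ln[(1.33/0.261)(1 − 2.412×1.069/(0.261×13.06))] = 0.9355 × ln(1.242) = 0.2025 d.
D_c = (0.261/1.33) × 13.06 × e^(−0.261×0.2025) = 0.1962 × 13.06 × 0.9485 = 2.431 mg/L.
Minimum DO = 8.62 − 2.431 = 6.189 mg/L.

t_c ≈ 0.202 d; minimum DO ≈ 6.19 mg/L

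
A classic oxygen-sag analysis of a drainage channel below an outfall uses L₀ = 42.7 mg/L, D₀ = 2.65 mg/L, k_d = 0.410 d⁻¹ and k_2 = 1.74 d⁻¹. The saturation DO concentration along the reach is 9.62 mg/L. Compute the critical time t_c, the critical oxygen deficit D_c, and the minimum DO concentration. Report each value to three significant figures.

With k_2/k_d = 4.244 and 1 − D₀(k_2−k_d)/(k_d L₀) = 0.7987,
t_c = ln(4.244 × 0.7987) / (1.74 − 0.410) = ln(3.390) / 1.330 = 1.221/1.330 = 0.9178 d.
D_c = (k_d/k_2) L₀ e^(−k_d t_c) = (0.410/1.74) × 42.7 × e^(−0.410×0.9178) = 0.2356 × 42.7 × 0.6864 = 6.906 mg/L.
Minimum DO = C_s − D_c = 9.62 − 6.906 = 2.714 mg/L.

t_c ≈ 0.918 d; D_c ≈ 6.91 mg/L; min DO ≈ 2.71 mg/L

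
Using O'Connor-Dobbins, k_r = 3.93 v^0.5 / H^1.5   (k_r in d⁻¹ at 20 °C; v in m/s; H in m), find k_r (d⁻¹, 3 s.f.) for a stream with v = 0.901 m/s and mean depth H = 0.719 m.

k_r = 3.93 × 0.901^0.5 / 0.719^1.5 = 3.93 × 0.9492 / 0.6097 = 6.119 d⁻¹.

k_r ≈ 6.12 d⁻¹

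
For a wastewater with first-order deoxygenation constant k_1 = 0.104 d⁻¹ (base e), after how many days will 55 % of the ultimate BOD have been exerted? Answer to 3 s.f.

y/L₀ = 1 − e^(−k_1 t) = 0.55 ⇒ e^(−k_1 t) = 0.450
t = −ln(0.450) / 0.104 = 0.7985 / 0.104 = 7.678 d.

t ≈ 7.68 d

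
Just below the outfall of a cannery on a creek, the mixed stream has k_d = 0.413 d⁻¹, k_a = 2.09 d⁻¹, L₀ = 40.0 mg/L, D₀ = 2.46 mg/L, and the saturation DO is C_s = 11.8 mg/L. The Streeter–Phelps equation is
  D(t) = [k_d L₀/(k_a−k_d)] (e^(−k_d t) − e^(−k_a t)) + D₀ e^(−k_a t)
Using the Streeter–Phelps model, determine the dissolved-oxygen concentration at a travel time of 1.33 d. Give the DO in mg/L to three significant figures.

DO ≈ 6.57 mg/L

k_d L₀/(k_a−k_d) = 0.413×40.0/(2.09−0.413) = 16.52/1.677 = 9.851 mg/L.
e^(−k_d t) = e^(−0.413×1.330) = 0.5774; e^(−k_a t) = e^(−2.09×1.330) = 0.06206.
D = 9.851 × (0.5774 − 0.06206) + 2.46 × 0.06206 = 5.076 + 0.1527 = 5.229 mg/L.
DO = C_s − D = 11.8 − 5.229 = 6.571 mg/L.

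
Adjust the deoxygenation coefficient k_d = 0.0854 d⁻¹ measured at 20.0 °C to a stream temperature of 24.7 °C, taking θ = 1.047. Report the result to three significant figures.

k_d ≈ 0.106 d⁻¹

k_d(T₂) = k_d(T₁) · θ^(T₂−T₁) = 0.0854 × 1.047^(24.7−20.0)
= 0.0854 × 1.047^4.70 = 0.0854 × 1.241 = 0.1060 d⁻¹.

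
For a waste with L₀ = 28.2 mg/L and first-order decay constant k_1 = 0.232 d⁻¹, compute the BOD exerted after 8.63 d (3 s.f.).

y_t = L₀(1 − e^(−k_1 t)) = 28.2 × (1 − e^(−0.232×8.63))
= 28.2 × (1 − 0.1350) = 28.2 × 0.8650 = 24.39 mg/L.

y ≈ 24.4 mg/L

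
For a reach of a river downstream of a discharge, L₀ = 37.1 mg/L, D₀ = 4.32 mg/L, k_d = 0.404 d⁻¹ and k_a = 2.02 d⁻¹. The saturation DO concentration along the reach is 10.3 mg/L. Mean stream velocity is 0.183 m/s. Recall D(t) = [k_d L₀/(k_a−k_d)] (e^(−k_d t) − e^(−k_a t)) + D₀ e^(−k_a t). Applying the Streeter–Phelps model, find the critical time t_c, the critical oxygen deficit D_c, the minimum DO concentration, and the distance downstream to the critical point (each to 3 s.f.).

t_c ≈ 0.608 d; D_c ≈ 5.80 mg/L; min DO ≈ 4.50 mg/L; x_c ≈ 9.61 km

At the critical point dD/dt = 0, so k_d L₀ e^(−k_d t) = k_a D. Substituting D(t) from the Streeter–Phelps equation and solving for t gives
t_c = ln[(k_a/k_d)(1 − D₀(k_a−k_d)/(k_d L₀))] / (k_a−k_d).
Here k_a−k_d = 1.616 d⁻¹ and 1 − D₀(k_a−k_d)/(k_d L₀) = 1 − 4.32×1.616/(0.404×37.1) = 0.5342, so
t_c = ln(5.000 × 0.5342) / 1.616 = 0.9825 / 1.616 = 0.6080 d.
L(t_c) = L₀ e^(−k_d t_c) = 37.1 × 0.7822 = 29.02 mg/L, and at the critical point k_a D_c = k_d L, so D_c = (0.404/2.02) × 29.02 = 5.804 mg/L.
Minimum DO = C_s − D_c = 10.3 − 5.804 = 4.496 mg/L.
x_c = v t_c = 0.183 m/s × 0.6080 d × 86400 s/d = 9613 m ≈ 9.61 km.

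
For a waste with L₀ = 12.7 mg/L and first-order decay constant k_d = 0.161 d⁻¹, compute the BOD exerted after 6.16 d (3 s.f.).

y ≈ 7.99 mg/L

y_t = L₀(1 − e^(−k_d t)) = 12.7 × (1 − e^(−0.161×6.16))
= 12.7 × (1 − 0.3709) = 12.7 × 0.6291 = 7.989 mg/L.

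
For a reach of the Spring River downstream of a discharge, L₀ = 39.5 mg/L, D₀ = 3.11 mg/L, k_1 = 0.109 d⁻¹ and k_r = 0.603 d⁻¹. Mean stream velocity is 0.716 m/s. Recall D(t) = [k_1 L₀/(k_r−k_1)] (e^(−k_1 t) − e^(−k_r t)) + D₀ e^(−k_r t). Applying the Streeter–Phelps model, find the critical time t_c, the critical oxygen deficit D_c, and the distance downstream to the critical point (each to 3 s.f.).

At the critical point dD/dt = 0, so k_1 L₀ e^(−k_1 t) = k_r D. Substituting D(t) from the Streeter–Phelps equation and solving for t gives
t_c = ln[(k_r/k_1)(1 − D₀(k_r−k_1)/(k_1 L₀))] / (k_r−k_1).
Here k_r−k_1 = 0.4940 d⁻¹ and 1 − D₀(k_r−k_1)/(k_1 L₀) = 1 − 3.11×0.4940/(0.109×39.5) = 0.6432, so
t_c = ln(5.532 × 0.6432) / 0.4940 = 1.269 / 0.4940 = 2.569 d.
L(t_c) = L₀ e^(−k_1 t_c) = 39.5 × 0.7557 = 29.85 mg/L, and at the critical point k_r D_c = k_1 L, so D_c = (0.109/0.603) × 29.85 = 5.396 mg/L.
x_c = v t_c = 0.716 m/s × 2.569 d × 86400 s/d = 158900 m ≈ 159 km.

t_c ≈ 2.57 d; D_c ≈ 5.40 mg/L; x_c ≈ 159 km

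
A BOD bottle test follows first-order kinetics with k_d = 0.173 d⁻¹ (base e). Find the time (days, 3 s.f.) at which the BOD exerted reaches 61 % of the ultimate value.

t ≈ 5.44 d

y/L₀ = 1 − e^(−k_d t) = 0.61 ⇒ e^(−k_d t) = 0.390
t = −ln(0.390) / 0.173 = 0.9416 / 0.173 = 5.443 d.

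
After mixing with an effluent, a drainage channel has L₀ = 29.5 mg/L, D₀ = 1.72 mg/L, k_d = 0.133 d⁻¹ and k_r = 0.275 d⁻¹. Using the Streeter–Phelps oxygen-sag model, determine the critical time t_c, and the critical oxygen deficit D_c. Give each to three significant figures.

t_c = [1/(k_r−k_d)] ln[(k_r/k_d)(1 − D₀(k_r−k_d)/(k_d L₀))]
= [1/(0.275−0.133)] ln[(0.275/0.133)(1 − 1.72×0.1420/(0.133×29.5))]
= (1/0.1420) ln[2.068 × 0.9377] = 7.042 × ln(1.939) = 7.042 × 0.6621 = 4.663 d.
D_c = (k_d/k_r) L₀ e^(−k_d t_c) = (0.133/0.275) × 29.5 × e^(−0.133×4.663) = 0.4836 × 29.5 × 0.5378 = 7.674 mg/L.

t_c ≈ 4.66 d; D_c ≈ 7.67 mg/L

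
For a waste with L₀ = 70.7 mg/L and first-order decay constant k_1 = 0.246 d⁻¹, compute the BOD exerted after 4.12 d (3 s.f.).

y ≈ 45.0 mg/L

y_t = L₀(1 − e^(−k_1 t)) = 70.7 × (1 − e^(−0.246×4.12))
= 70.7 × (1 − 0.3629) = 70.7 × 0.6371 = 45.04 mg/L.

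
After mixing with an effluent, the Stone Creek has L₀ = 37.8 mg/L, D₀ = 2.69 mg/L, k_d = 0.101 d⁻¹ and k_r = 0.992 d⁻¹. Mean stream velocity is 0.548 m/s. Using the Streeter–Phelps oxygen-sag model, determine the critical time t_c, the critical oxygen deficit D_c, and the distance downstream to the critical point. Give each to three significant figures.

At the critical point dD/dt = 0, so k_d L₀ e^(−k_d t) = k_r D. Substituting D(t) from the Streeter–Phelps equation and solving for t gives
t_c = ln[(k_r/k_d)(1 − D₀(k_r−k_d)/(k_d L₀))] / (k_r−k_d).
Here k_r−k_d = 0.8910 d⁻¹ and 1 − D₀(k_r−k_d)/(k_d L₀) = 1 − 2.69×0.8910/(0.101×37.8) = 0.3722, so
t_c = ln(9.822 × 0.3722) / 0.8910 = 1.296 / 0.8910 = 1.455 d.
L(t_c) = L₀ e^(−k_d t_c) = 37.8 × 0.8633 = 32.63 mg/L, and at the critical point k_r D_c = k_d L, so D_c = (0.101/0.992) × 32.63 = 3.323 mg/L.
x_c = v t_c = 0.548 m/s × 1.455 d × 86400 s/d = 68880 m ≈ 68.9 km.

t_c ≈ 1.45 d; D_c ≈ 3.32 mg/L; x_c ≈ 68.9 km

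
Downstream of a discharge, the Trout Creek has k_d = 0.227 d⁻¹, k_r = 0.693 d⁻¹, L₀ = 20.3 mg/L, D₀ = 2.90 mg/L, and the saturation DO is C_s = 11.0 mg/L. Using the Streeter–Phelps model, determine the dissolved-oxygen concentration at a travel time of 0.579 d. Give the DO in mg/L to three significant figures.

k_d L₀/(k_r−k_d) = 0.227×20.3/(0.693−0.227) = 4.608/0.4660 = 9.889 mg/L.
e^(−k_d t) = e^(−0.227×0.5790) = 0.8768; e^(−k_r t) = e^(−0.693×0.5790) = 0.6695.
D = 9.889 × (0.8768 − 0.6695) + 2.90 × 0.6695 = 2.050 + 1.942 = 3.992 mg/L.
DO = C_s − D = 11.0 − 3.992 = 7.008 mg/L.

DO ≈ 7.01 mg/L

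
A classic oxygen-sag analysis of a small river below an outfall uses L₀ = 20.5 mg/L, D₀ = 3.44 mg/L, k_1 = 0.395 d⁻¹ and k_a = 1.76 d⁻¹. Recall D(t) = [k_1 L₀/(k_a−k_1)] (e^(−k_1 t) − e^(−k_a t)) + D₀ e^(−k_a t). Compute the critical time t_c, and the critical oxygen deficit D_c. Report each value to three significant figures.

t_c ≈ 0.459 d; D_c ≈ 3.84 mg/L

At the critical point dD/dt = 0, so k_1 L₀ e^(−k_1 t) = k_a D. Substituting D(t) from the Streeter–Phelps equation and solving for t gives
t_c = ln[(k_a/k_1)(1 − D₀(k_a−k_1)/(k_1 L₀))] / (k_a−k_1).
Here k_a−k_1 = 1.365 d⁻¹ and 1 − D₀(k_a−k_1)/(k_1 L₀) = 1 − 3.44×1.365/(0.395×20.5) = 0.4201, so
t_c = ln(4.456 × 0.4201) / 1.365 = 0.6270 / 1.365 = 0.4593 d.
D_c = (k_1/k_a) L₀ e^(−k_1 t_c) = (0.395/1.76) × 20.5 × e^(−0.395×0.4593) = 0.2244 × 20.5 × 0.8341 = 3.837 mg/L.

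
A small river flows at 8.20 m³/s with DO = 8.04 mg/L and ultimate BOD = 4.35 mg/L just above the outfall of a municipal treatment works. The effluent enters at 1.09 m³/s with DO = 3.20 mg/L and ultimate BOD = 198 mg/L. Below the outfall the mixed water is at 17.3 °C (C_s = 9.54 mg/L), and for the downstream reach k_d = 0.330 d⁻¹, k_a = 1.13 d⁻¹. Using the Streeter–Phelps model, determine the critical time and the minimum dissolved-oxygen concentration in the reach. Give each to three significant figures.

Mixed DO = (8.20×8.04 + 1.09×3.20)/(8.20+1.09) = 69.42/9.290 = 7.472 mg/L.
Mixed L₀ = (8.20×4.35 + 1.09×198)/(9.290) = 251.5/9.290 = 27.07 mg/L.
Initial deficit D₀ = C_s − DO₀ = 9.54 − 7.472 = 2.068 mg/L.
t_c = (1/0.8000) ln[(1.13/0.330)(1 − 2.068×0.8000/(0.330×27.07))] = 1.250 × ln(2.790) = 1.283 d.
D_c = (0.330/1.13) × 27.07 × e^(−0.330×1.283) = 0.2920 × 27.07 × 0.6549 = 5.177 mg/L.
Minimum DO = 9.54 − 5.177 = 4.363 mg/L.

t_c ≈ 1.28 d; minimum DO ≈ 4.36 mg/L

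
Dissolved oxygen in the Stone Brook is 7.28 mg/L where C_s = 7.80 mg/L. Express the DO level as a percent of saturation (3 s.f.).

93.3 % saturation

% saturation = C/C_s × 100 = 7.28/7.80 × 100 = 93.3 %.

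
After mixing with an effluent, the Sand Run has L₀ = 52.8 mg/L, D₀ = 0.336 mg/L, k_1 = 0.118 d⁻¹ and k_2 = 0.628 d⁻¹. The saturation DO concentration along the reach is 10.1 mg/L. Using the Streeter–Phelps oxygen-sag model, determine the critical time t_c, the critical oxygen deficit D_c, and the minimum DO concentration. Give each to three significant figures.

t_c ≈ 3.22 d; D_c ≈ 6.78 mg/L; min DO ≈ 3.32 mg/L

At the critical point dD/dt = 0, so k_1 L₀ e^(−k_1 t) = k_2 D. Substituting D(t) from the Streeter–Phelps equation and solving for t gives
t_c = ln[(k_2/k_1)(1 − D₀(k_2−k_1)/(k_1 L₀))] / (k_2−k_1).
Here k_2−k_1 = 0.5100 d⁻¹ and 1 − D₀(k_2−k_1)/(k_1 L₀) = 1 − 0.336×0.5100/(0.118×52.8) = 0.9725, so
t_c = ln(5.322 × 0.9725) / 0.5100 = 1.644 / 0.5100 = 3.223 d.
L(t_c) = L₀ e^(−k_1 t_c) = 52.8 × 0.6836 = 36.09 mg/L, and at the critical point k_2 D_c = k_1 L, so D_c = (0.118/0.628) × 36.09 = 6.782 mg/L.
Minimum DO = C_s − D_c = 10.1 − 6.782 = 3.318 mg/L.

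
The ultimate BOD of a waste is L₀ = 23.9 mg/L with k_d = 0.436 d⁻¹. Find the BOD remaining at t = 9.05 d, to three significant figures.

L ≈ 0.462 mg/L

L_t = L₀ e^(−k_d t) = 23.9 × e^(−0.436×9.05) = 23.9 × 0.01934 = 0.4621 mg/L.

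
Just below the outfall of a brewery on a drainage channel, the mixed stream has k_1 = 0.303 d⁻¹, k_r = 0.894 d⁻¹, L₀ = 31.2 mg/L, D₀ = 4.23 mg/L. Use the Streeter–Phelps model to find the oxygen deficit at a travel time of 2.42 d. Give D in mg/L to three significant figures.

D ≈ 6.33 mg/L

k_1 L₀/(k_r−k_1) = 0.303×31.2/(0.894−0.303) = 9.454/0.5910 = 16.00 mg/L.
e^(−k_1 t) = e^(−0.303×2.420) = 0.4803; e^(−k_r t) = e^(−0.894×2.420) = 0.1149.
D = 16.00 × (0.4803 − 0.1149) + 4.23 × 0.1149 = 5.845 + 0.4861 = 6.331 mg/L.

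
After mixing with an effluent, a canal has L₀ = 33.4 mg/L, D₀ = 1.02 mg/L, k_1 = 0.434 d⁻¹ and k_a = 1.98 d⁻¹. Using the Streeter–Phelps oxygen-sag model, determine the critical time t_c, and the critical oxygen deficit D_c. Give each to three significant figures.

t_c ≈ 0.907 d; D_c ≈ 4.94 mg/L

At the critical point dD/dt = 0, so k_1 L₀ e^(−k_1 t) = k_a D. Substituting D(t) from the Streeter–Phelps equation and solving for t gives
t_c = ln[(k_a/k_1)(1 − D₀(k_a−k_1)/(k_1 L₀))] / (k_a−k_1).
Here k_a−k_1 = 1.546 d⁻¹ and 1 − D₀(k_a−k_1)/(k_1 L₀) = 1 − 1.02×1.546/(0.434×33.4) = 0.8912, so
t_c = ln(4.562 × 0.8912) / 1.546 = 1.403 / 1.546 = 0.9073 d.
L(t_c) = L₀ e^(−k_1 t_c) = 33.4 × 0.6745 = 22.53 mg/L, and at the critical point k_a D_c = k_1 L, so D_c = (0.434/1.98) × 22.53 = 4.938 mg/L.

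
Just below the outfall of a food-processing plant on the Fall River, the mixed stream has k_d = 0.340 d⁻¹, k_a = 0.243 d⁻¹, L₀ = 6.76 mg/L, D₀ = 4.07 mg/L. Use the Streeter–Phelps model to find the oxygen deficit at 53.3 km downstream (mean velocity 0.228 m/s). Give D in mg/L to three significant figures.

Travel time t = x/v = 53.3 km / (0.228 m/s) = 53300 m / 0.228 m/s = 233800 s = 2.706 d.
k_d L₀/(k_a−k_d) = 0.340×6.76/(0.243−0.340) = 2.298/-0.09700 = -23.69 mg/L.
e^(−k_d t) = e^(−0.340×2.706) = 0.3985; e^(−k_a t) = e^(−0.243×2.706) = 0.5182.
D = -23.69 × (0.3985 − 0.5182) + 4.07 × 0.5182 = 2.834 + 2.109 = 4.943 mg/L.

D ≈ 4.94 mg/L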